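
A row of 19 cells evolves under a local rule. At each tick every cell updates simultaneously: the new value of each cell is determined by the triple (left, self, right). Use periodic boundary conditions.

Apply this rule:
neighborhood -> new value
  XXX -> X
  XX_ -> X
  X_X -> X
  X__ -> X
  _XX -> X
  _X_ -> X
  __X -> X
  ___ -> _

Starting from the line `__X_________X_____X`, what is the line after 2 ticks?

XXXX_______XXX___XX
XXXXX_____XXXXX_XXX

XXXXX_____XXXXX_XXX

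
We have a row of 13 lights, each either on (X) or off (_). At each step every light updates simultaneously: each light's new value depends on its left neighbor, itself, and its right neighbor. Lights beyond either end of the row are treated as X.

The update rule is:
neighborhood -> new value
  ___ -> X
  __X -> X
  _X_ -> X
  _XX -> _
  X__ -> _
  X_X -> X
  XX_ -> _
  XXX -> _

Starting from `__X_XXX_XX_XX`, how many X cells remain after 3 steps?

_XXX___X__X__
X____XXX_XX_X
__XXX___X__X_
count of X: 5

5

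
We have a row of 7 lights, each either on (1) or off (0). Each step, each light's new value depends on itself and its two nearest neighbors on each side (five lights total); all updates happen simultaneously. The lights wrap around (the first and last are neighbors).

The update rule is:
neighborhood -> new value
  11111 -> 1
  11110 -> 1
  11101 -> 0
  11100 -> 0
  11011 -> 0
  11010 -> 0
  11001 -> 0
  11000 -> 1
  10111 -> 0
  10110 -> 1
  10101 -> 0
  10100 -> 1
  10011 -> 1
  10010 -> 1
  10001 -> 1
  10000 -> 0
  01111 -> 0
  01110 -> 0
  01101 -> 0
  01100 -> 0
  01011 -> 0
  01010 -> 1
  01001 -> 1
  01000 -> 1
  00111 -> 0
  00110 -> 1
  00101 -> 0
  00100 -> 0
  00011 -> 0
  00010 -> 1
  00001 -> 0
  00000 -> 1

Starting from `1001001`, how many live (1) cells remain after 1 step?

4

step 1: 0010111
count of 1: 4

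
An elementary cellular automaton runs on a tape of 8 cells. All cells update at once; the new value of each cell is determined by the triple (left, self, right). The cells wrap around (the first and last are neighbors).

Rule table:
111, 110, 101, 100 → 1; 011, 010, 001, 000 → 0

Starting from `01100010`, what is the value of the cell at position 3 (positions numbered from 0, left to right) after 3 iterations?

00110001
10011000
01001100
position 3 holds 0

0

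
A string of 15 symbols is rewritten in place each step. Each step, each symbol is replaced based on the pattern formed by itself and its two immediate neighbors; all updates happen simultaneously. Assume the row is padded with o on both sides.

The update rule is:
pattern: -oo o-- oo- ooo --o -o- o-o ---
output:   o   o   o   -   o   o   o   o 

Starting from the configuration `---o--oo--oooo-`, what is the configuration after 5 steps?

ooooooooooo--oo
----------oooo-
ooooooooooo--oo  (repeats step 1; period 2)
step 5: ooooooooooo--oo

ooooooooooo--oo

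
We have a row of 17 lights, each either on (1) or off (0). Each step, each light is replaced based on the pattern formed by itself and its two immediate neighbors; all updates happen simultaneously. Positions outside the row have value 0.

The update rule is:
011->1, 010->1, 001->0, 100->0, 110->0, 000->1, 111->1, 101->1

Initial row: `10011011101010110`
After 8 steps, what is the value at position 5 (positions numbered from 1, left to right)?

1

10010111011111100
10011110111111001
10011101111110001
10011011111100101
10010111111000111
10011111110010110
10011111100011100
10011111001011001
position 5 holds 1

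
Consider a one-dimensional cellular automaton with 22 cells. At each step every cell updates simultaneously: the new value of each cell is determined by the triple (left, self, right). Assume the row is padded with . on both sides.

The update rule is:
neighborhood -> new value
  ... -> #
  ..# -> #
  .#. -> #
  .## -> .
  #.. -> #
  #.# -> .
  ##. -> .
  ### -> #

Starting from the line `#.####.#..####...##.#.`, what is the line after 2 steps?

###..##.#......#.###..

#..##..###.##.###...##
###..##.#......#.###..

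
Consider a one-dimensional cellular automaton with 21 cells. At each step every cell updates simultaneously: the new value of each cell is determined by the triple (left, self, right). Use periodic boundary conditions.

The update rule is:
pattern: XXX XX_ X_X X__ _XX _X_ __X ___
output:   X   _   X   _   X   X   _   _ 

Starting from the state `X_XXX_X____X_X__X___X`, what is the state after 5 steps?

step 1: _XXX_XX____XXX__X___X
step 2: XXX_XX_____XX___X___X
step 3: XX_XX______X____X___X
step 4: X_XX_______X____X___X
step 5: _XX________X____X___X

_XX________X____X___X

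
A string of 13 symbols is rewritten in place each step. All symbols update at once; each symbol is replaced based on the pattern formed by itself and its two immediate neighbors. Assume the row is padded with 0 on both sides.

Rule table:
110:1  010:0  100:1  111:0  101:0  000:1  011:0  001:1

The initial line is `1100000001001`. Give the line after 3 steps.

0111111110110
1000000010011
0111111101101

0111111101101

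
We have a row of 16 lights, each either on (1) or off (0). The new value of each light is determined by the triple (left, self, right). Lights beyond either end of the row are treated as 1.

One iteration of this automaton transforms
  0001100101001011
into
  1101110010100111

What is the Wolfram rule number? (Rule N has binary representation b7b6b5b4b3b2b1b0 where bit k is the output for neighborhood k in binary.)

position 15: 111 → 1  (bit 7 = 1)
position 4: 110 → 1  (bit 6 = 1)
position 8: 101 → 1  (bit 5 = 1)
position 0: 100 → 1  (bit 4 = 1)
position 3: 011 → 1  (bit 3 = 1)
position 7: 010 → 0  (bit 2 = 0)
position 2: 001 → 0  (bit 1 = 0)
position 1: 000 → 1  (bit 0 = 1)
bits b7..b0 = 11111001 = 249

249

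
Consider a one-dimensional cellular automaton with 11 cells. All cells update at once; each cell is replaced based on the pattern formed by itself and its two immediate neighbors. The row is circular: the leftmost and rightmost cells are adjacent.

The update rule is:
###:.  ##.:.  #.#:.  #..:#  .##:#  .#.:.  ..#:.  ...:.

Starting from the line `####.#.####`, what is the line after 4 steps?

.......#...
........#..
.........#.
..........#

..........#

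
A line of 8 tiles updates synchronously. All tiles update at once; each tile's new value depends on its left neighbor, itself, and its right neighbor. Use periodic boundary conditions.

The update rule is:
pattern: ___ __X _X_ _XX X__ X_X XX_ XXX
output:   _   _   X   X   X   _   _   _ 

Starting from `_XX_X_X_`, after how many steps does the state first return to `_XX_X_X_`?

2

step 1: _X__X_XX
step 2: _XX_X_X_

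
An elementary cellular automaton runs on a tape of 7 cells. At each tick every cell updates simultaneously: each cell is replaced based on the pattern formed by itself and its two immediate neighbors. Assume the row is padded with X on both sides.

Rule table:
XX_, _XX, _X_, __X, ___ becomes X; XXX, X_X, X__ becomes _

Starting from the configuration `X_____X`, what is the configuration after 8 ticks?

X_X_X_X

tick 1: X_XXXXX
tick 2: X_X____
tick 3: X_X_XXX
tick 4: X_X_X__
tick 5: X_X_X_X
tick 6: X_X_X_X  (fixed point — unchanged through tick 8)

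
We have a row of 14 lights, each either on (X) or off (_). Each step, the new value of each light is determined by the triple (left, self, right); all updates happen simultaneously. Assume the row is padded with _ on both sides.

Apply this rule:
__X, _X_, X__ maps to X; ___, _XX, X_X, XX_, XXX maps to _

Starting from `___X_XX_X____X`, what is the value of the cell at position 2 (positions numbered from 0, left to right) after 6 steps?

_

__XX____XX__XX
_X__X__X__XX__
XXXXXXXXXX__X_
__________XXXX
_________X____
________XXX___
position 2 holds _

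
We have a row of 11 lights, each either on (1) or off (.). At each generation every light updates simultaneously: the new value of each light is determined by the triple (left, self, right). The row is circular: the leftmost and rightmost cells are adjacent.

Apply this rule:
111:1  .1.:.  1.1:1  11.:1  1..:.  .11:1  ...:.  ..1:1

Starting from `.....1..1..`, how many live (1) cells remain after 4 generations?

....1..1...
...1..1....
..1..1.....
.1..1......
count of 1: 2

2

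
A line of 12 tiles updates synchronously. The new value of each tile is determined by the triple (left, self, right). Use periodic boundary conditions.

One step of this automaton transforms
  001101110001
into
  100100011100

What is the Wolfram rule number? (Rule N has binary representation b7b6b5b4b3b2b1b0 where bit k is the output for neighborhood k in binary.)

81

position 6: 111 → 0  (bit 7 = 0)
position 3: 110 → 1  (bit 6 = 1)
position 4: 101 → 0  (bit 5 = 0)
position 0: 100 → 1  (bit 4 = 1)
position 2: 011 → 0  (bit 3 = 0)
position 11: 010 → 0  (bit 2 = 0)
position 1: 001 → 0  (bit 1 = 0)
position 9: 000 → 1  (bit 0 = 1)
bits b7..b0 = 01010001 = 81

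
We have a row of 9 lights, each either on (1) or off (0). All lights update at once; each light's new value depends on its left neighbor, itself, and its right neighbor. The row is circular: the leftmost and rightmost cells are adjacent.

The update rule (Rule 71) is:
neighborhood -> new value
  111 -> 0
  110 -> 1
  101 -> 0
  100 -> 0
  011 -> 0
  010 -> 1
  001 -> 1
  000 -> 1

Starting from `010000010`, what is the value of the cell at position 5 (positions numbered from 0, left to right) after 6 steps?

0

110111110
010000010  (repeats step 0; period 2)
step 6: 010000010
position 5 holds 0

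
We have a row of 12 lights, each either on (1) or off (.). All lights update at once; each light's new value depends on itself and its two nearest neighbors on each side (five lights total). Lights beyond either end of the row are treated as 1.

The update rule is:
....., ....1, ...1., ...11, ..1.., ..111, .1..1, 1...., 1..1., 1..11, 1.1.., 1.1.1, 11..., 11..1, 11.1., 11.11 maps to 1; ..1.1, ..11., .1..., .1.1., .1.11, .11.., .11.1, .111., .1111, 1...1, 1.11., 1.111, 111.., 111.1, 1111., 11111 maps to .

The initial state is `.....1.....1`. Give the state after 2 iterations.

111111.11111
......1.....

......1.....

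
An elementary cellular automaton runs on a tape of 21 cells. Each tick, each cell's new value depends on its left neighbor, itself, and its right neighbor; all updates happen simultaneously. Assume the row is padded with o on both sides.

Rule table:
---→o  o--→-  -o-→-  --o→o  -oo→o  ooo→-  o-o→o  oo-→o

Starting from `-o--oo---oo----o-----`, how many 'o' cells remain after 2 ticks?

o--ooo-oooo-ooo--oooo
o-oo-ooo--ooo-o-oo---
count of o: 12

12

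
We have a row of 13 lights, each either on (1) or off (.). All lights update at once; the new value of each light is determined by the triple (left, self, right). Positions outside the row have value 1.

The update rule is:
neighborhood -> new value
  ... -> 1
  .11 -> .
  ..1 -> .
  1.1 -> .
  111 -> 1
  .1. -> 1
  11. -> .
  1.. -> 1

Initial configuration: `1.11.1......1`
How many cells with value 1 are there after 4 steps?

6

step 1: .....111111..
step 2: 1111..1111.1.
step 3: 111.1..11..1.
step 4: 11..11...1.1.
count of 1: 6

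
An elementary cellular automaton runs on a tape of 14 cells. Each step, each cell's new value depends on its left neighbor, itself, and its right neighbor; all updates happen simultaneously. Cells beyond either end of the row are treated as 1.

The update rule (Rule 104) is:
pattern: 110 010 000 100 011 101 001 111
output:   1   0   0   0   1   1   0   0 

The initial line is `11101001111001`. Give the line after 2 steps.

00110000000001

00110001001001
00110000000001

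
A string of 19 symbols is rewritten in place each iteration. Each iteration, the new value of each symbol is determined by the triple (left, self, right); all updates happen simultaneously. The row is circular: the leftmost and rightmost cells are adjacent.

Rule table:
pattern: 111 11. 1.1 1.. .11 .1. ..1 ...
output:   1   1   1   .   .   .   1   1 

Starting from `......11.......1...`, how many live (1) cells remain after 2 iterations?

iteration 1: 111111.1.111111..11
iteration 2: 1111111.1.11111.1.1
count of 1: 15

15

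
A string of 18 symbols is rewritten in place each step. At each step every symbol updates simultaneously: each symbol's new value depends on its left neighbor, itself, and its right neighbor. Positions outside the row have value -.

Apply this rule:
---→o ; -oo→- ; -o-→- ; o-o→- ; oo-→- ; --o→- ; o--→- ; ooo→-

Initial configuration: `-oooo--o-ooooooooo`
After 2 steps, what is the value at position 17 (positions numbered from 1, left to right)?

o

------------------
oooooooooooooooooo
position 17 holds o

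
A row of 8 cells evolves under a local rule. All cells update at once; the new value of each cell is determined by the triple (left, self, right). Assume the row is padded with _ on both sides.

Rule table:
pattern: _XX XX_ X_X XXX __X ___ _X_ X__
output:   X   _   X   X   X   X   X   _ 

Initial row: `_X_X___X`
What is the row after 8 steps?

step 1: XXXX_XXX
step 2: XXX_XXX_
step 3: XX_XXX__
step 4: X_XXX__X
step 5: XXXX__XX
step 6: XXX__XX_
step 7: XX__XX__
step 8: X__XX__X

X__XX__X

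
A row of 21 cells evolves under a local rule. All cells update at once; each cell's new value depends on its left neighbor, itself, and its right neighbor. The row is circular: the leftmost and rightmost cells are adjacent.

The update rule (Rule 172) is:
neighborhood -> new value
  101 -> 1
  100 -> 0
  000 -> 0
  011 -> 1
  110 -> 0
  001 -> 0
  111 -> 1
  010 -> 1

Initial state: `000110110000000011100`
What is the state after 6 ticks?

000101100000000011000
000111000000000010000
000110000000000010000
000100000000000010000
000100000000000010000  (fixed point — unchanged through tick 6)

000100000000000010000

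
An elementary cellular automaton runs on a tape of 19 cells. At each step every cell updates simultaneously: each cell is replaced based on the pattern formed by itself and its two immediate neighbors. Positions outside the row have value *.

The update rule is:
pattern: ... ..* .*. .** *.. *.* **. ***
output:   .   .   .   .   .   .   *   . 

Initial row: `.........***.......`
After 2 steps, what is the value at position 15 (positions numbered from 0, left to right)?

.

step 1: ...........*.......
step 2: ...................
position 15 holds .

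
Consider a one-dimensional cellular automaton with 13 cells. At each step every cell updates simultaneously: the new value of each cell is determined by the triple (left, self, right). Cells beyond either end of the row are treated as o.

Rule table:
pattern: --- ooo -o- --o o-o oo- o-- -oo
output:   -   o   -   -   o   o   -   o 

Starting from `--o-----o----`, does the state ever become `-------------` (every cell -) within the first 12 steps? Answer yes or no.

-------------
all cells are - at step 1

yes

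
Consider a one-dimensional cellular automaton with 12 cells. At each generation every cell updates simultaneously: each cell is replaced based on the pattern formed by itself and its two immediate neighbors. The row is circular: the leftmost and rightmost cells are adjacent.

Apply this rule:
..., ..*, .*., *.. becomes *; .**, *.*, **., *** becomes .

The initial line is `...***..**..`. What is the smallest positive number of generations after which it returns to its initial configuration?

***...**..**
...***..**..

2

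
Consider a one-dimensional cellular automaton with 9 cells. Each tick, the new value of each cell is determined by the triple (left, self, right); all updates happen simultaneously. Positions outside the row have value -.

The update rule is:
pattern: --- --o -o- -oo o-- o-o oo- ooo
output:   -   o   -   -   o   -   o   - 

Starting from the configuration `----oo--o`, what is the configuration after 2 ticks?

--o----oo

---o-ooo-
--o----oo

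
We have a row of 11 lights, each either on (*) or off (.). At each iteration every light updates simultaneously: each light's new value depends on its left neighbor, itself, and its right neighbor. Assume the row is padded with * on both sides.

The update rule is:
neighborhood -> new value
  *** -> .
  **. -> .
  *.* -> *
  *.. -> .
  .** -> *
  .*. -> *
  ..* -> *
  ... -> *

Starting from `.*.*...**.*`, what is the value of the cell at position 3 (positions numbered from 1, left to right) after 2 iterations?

iteration 1: ****.***.**
iteration 2: ....**..**.
position 3 holds .

.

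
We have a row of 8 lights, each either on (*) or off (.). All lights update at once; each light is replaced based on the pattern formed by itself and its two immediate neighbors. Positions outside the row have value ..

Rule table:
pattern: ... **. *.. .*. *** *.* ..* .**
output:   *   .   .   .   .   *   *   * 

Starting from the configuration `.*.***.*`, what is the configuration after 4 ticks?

*..*..*.

tick 1: *.**..*.
tick 2: .**..*..
tick 3: **..*..*
tick 4: *..*..*.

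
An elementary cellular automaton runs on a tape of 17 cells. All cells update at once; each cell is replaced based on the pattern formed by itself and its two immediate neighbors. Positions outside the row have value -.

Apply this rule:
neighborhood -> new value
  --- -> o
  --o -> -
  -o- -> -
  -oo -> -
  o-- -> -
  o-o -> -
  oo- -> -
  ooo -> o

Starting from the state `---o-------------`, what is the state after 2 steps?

step 1: oo---oooooooooooo
step 2: ---o--oooooooooo-

---o--oooooooooo-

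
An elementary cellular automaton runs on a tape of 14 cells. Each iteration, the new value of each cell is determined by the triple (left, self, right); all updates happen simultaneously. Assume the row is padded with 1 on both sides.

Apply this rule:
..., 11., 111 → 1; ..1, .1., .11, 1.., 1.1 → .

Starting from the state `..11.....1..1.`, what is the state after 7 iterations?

iteration 1: ...1.111......
iteration 2: .1....11.1111.
iteration 3: ...11..1..111.
iteration 4: .1..1......11.
iteration 5: ......1111..1.
iteration 6: .1111..111....
iteration 7: ..111...11.11.

..111...11.11.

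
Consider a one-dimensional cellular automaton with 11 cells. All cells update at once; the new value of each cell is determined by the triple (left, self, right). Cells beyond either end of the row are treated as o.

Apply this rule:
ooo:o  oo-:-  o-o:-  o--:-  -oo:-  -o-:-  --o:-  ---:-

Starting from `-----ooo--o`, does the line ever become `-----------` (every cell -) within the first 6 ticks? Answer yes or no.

yes

tick 1: ------o----
tick 2: -----------
all cells are - at tick 2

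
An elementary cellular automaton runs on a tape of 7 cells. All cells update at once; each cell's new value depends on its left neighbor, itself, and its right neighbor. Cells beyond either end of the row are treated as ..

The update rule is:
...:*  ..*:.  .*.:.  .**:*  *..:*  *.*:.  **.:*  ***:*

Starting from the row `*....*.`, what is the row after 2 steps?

.***..*
.****..

.****..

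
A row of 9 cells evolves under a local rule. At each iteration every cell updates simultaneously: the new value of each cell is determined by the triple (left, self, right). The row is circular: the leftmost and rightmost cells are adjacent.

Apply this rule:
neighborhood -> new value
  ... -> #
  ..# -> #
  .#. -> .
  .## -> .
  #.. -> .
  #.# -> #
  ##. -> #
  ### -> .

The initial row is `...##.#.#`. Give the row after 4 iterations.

#.#.##.#.

.##.##.#.
#.##.##..
.#.##.#.#
#.#.##.#.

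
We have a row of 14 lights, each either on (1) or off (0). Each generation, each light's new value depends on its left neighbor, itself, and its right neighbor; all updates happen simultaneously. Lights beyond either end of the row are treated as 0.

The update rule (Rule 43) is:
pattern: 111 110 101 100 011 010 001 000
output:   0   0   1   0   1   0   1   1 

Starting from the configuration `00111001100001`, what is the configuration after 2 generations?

10001110011000

11100011001110
10001110011000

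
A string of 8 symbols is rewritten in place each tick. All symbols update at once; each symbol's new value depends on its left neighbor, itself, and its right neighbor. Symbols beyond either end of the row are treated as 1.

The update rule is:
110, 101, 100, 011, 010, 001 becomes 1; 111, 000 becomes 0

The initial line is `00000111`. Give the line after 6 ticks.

11000000

10001100
11011111
01110000
11011001
01111111
11000000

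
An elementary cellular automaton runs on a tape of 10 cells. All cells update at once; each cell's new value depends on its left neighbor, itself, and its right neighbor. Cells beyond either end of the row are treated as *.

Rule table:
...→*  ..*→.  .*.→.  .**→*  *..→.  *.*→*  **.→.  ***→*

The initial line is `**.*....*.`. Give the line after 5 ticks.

tick 1: *.*..**..*
tick 2: .*...*...*
tick 3: *..*...*.*
tick 4: .....*..**
tick 5: .***....**

.***....**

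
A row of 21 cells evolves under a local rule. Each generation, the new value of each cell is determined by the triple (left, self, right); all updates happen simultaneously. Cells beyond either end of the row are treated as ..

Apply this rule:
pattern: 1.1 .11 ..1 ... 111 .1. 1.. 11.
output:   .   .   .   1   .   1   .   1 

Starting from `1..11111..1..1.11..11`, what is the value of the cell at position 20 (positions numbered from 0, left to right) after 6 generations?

1......1..1..1..1...1
1.1111.1..1..1..1.1.1
1....1.1..1..1..1.1.1
1.11.1.1..1..1..1.1.1
1..1.1.1..1..1..1.1.1
1..1.1.1..1..1..1.1.1
position 20 holds 1

1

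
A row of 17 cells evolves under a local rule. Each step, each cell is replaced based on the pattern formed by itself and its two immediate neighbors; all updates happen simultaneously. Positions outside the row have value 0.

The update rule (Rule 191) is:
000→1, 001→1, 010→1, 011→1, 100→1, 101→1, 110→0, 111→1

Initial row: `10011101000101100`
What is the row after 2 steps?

step 1: 11111011111111011
step 2: 11110111111110110

11110111111110110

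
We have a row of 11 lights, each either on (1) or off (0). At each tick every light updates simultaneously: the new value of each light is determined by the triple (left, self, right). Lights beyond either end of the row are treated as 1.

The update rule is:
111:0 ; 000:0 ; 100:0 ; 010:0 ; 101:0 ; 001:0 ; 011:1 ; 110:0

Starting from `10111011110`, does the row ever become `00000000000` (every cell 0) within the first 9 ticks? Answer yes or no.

tick 1: 00100010000
tick 2: 00000000000
all cells are 0 at tick 2

yes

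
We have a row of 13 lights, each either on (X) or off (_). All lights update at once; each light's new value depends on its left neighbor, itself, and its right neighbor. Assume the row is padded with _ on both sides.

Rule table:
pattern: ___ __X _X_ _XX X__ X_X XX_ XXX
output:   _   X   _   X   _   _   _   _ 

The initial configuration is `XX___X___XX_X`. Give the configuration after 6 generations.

___XX________

X___X___XX___
___X___XX____
__X___XX_____
_X___XX______
X___XX_______
___XX________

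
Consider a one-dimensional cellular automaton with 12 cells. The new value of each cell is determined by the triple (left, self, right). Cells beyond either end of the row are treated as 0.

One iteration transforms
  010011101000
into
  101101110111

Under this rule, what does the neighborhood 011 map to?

0

At position 4 the neighborhood is 011; the next row has 0 there.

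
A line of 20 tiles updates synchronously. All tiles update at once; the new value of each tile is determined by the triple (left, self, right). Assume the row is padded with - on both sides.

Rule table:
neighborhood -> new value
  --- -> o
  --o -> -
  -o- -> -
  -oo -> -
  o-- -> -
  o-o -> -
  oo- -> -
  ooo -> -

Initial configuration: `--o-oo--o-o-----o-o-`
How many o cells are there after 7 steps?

o-----------ooo-----
--ooooooooo-----oooo
o-----------ooo-----  (repeats step 1; period 2)
step 7: o-----------ooo-----
count of o: 4

4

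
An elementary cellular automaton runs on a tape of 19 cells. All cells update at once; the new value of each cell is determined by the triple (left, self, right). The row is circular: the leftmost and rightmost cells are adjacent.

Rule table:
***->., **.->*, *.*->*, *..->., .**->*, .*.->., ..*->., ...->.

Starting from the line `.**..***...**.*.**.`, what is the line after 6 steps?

.**................

step 1: .**..*.*...***.***.
step 2: .**...*....*.***.*.
step 3: .**.........**.**..
step 4: .**.........*****..
step 5: .**.........*...*..
step 6: .**................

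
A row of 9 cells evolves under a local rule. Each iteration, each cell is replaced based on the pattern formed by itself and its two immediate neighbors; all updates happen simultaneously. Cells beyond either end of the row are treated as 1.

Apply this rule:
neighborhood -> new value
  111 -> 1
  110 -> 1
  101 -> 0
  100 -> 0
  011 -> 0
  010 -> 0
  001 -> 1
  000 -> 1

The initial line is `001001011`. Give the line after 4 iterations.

iteration 1: 010010001
iteration 2: 000100110
iteration 3: 011001010
iteration 4: 001010000

001010000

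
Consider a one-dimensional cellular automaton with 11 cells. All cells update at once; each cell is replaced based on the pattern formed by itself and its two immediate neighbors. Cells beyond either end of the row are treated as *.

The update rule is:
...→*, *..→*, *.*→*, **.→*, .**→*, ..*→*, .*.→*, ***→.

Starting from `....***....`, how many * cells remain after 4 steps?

*****.*****
....***....  (repeats step 0; period 2)
step 4: ....***....
count of *: 3

3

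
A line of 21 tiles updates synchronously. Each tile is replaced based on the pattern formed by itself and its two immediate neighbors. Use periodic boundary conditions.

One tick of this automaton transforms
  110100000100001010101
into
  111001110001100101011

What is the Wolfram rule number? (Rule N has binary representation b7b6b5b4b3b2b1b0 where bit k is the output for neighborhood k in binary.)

position 0: 111 → 1  (bit 7 = 1)
position 1: 110 → 1  (bit 6 = 1)
position 2: 101 → 1  (bit 5 = 1)
position 4: 100 → 0  (bit 4 = 0)
position 20: 011 → 1  (bit 3 = 1)
position 3: 010 → 0  (bit 2 = 0)
position 8: 001 → 0  (bit 1 = 0)
position 5: 000 → 1  (bit 0 = 1)
bits b7..b0 = 11101001 = 233

233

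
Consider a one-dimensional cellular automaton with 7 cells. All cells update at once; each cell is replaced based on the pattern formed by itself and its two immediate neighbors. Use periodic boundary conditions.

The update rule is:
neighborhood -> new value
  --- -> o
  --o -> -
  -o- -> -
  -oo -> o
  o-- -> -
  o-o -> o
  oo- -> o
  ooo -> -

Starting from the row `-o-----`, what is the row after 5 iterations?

----oo-

iteration 1: ---oooo
iteration 2: -o-o--o
iteration 3: o-o----
iteration 4: -o--oo-
iteration 5: ----oo-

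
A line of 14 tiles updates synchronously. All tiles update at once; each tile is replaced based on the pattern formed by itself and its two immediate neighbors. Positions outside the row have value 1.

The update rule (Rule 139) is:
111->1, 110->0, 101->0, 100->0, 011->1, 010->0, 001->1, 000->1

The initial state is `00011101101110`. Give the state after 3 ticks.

tick 1: 01111001001100
tick 2: 01110010011001
tick 3: 01100100110011

01100100110011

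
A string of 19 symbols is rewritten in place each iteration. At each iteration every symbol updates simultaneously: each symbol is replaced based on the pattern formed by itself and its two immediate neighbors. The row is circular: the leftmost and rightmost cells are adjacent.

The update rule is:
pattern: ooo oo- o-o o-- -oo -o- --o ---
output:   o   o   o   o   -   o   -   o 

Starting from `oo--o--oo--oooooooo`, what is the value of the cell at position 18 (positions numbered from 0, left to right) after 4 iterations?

o

ooo-oo--oo--ooooooo
oooo-oo--oo--oooooo
ooooo-oo--oo--ooooo
oooooo-oo--oo--oooo
position 18 holds o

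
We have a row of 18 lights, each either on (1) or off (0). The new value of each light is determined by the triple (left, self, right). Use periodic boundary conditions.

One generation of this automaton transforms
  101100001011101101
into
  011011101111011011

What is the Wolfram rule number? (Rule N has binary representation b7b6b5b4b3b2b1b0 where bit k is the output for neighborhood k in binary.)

189

position 11: 111 → 1  (bit 7 = 1)
position 0: 110 → 0  (bit 6 = 0)
position 1: 101 → 1  (bit 5 = 1)
position 4: 100 → 1  (bit 4 = 1)
position 2: 011 → 1  (bit 3 = 1)
position 8: 010 → 1  (bit 2 = 1)
position 7: 001 → 0  (bit 1 = 0)
position 5: 000 → 1  (bit 0 = 1)
bits b7..b0 = 10111101 = 189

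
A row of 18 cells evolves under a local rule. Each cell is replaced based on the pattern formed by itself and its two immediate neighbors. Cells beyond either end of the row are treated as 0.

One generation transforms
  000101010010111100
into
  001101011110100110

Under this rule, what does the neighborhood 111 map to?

At position 13 the neighborhood is 111; the next row has 0 there.

0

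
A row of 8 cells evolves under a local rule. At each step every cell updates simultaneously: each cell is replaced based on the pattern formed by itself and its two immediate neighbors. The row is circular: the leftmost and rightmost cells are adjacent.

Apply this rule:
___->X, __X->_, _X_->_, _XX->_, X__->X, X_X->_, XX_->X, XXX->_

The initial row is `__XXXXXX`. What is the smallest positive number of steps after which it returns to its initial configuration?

8

X______X
XXXXXX__
_____XX_
XXXX__XX
___XX___
XX__XXXX
_XX_____
__XXXXXX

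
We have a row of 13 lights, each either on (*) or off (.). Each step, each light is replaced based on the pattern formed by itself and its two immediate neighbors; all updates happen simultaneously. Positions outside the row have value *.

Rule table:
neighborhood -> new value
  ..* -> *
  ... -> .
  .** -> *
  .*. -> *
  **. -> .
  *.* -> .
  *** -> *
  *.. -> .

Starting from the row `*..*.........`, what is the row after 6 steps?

..**........*
.**........**
.*........***
.*.......****
.*......*****
.*.....******

.*.....******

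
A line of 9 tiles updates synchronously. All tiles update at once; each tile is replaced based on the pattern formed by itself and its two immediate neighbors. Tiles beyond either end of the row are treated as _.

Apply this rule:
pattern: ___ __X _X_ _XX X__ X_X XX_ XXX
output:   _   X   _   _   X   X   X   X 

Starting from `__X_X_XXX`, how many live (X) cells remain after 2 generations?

5

_X_X_X_XX
X_X_X_X_X
count of X: 5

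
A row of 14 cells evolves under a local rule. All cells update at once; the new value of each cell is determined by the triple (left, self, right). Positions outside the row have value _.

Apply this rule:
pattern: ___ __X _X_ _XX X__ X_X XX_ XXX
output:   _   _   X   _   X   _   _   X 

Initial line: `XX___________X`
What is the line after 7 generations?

generation 1: __X__________X
generation 2: __XX_________X
generation 3: ____X________X
generation 4: ____XX_______X
generation 5: ______X______X
generation 6: ______XX_____X
generation 7: ________X____X

________X____X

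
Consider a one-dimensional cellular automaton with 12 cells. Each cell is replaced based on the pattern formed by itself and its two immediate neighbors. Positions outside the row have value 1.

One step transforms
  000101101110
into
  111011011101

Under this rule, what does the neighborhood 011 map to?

At position 5 the neighborhood is 011; the next row has 1 there.

1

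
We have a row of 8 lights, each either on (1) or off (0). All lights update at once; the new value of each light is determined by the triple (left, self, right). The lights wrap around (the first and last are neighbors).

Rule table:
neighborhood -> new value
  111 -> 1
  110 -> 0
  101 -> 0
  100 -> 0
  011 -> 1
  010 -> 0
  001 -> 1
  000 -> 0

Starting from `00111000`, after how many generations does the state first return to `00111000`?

generation 1: 01110000
generation 2: 11100000
generation 3: 11000001
generation 4: 10000011
generation 5: 00000111
generation 6: 00001110
generation 7: 00011100
generation 8: 00111000

8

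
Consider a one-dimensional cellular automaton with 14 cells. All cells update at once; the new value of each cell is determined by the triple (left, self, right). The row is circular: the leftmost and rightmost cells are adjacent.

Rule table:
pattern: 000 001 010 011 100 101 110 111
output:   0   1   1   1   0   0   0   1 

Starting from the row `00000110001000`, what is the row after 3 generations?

00001100011000
00011000110000
00110001100000

00110001100000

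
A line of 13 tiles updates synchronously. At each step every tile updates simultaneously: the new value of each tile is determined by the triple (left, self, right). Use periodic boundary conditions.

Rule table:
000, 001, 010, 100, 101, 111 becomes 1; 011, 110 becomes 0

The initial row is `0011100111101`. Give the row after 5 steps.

1101011011011
1011100100101
0101011111110
1111101111101
1111010111010

1111010111010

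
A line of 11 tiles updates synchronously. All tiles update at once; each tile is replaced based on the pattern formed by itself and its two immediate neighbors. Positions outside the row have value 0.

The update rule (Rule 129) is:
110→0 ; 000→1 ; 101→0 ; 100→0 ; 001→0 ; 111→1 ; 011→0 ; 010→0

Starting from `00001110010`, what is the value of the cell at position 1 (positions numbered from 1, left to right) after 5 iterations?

0

iteration 1: 11100100000
iteration 2: 01000001111
iteration 3: 00011100110
iteration 4: 11001000000
iteration 5: 00000011111
position 1 holds 0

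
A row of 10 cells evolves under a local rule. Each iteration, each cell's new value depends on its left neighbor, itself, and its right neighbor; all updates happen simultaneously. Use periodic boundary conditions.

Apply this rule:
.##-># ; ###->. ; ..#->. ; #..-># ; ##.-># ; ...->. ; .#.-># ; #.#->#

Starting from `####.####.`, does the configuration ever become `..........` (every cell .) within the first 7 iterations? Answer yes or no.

#..###..##
##.#.##.#.
##########
..........
all cells are . at iteration 4

yes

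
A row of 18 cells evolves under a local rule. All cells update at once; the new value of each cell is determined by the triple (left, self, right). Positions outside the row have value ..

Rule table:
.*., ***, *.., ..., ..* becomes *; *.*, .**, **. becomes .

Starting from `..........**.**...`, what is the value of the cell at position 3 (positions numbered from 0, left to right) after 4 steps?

*

**********.....***
.********.*****.*.
*.******...***..**
*..****.***.*.**..
position 3 holds *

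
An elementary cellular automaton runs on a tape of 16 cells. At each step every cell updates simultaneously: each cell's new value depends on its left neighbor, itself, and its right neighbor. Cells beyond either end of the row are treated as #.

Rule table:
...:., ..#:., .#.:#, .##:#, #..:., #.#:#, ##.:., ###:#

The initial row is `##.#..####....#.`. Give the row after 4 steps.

#.....#.......##

#.##..###.....##
.##...##......##
##....#.......##
#.....#.......##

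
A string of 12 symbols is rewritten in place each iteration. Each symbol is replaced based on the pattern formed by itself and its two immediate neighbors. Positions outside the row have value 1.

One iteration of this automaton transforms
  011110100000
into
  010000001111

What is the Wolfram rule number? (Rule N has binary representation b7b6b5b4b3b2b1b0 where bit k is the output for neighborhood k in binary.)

position 2: 111 → 0  (bit 7 = 0)
position 4: 110 → 0  (bit 6 = 0)
position 0: 101 → 0  (bit 5 = 0)
position 7: 100 → 0  (bit 4 = 0)
position 1: 011 → 1  (bit 3 = 1)
position 6: 010 → 0  (bit 2 = 0)
position 11: 001 → 1  (bit 1 = 1)
position 8: 000 → 1  (bit 0 = 1)
bits b7..b0 = 00001011 = 11

11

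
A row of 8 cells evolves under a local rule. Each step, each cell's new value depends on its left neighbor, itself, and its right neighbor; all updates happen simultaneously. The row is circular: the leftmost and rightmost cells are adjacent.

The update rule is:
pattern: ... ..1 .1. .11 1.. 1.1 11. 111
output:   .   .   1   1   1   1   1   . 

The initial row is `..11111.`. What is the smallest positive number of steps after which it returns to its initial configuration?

16

..1...11
1.11..11
11111.1.
1...1111
11..1...
111.11..
1.11111.
111...11
..11..1.
..111.11
1.1.1111
11111...
1...11..
11..111.
111.1.11
..11111.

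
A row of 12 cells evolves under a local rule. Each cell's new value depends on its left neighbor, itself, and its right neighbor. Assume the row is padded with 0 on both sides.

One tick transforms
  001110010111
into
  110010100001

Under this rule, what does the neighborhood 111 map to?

0

At position 3 the neighborhood is 111; the next row has 0 there.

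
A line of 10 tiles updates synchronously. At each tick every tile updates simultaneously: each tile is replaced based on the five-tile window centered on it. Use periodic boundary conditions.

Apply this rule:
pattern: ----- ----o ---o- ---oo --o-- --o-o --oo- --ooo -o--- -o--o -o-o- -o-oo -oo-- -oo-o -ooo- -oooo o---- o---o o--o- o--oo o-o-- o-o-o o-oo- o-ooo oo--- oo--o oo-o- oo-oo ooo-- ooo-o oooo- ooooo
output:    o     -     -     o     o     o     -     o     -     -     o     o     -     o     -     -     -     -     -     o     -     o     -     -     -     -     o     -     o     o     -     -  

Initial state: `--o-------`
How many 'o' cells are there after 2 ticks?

4

tick 1: --o--ooooo
tick 2: --o-oo---o
count of o: 4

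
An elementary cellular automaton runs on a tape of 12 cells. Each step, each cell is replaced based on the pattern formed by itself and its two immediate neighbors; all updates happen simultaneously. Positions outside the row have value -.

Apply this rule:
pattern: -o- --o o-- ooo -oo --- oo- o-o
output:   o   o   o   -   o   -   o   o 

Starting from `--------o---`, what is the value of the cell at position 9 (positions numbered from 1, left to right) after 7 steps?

o

-------ooo--
------oo-oo-
-----ooooooo
----oo-----o
---oooo---oo
--oo--oo-ooo
-ooooooooo-o
position 9 holds o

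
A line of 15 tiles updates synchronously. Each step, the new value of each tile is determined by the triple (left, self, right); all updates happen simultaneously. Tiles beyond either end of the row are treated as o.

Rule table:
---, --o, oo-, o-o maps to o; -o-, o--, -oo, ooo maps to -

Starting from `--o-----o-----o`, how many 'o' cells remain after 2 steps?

-o--oooo--oooo-
o--o---o-o---oo
count of o: 6

6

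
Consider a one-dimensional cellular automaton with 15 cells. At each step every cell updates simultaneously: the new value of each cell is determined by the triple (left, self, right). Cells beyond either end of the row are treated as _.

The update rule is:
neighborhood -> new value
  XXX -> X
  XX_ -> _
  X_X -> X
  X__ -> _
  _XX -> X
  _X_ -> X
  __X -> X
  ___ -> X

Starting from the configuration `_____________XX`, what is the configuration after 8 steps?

XXXXXXX__XX__XX

XXXXXXXXXXXXXX_
XXXXXXXXXXXXX__
XXXXXXXXXXXX__X
XXXXXXXXXXX__XX
XXXXXXXXXX__XX_
XXXXXXXXX__XX__
XXXXXXXX__XX__X
XXXXXXX__XX__XX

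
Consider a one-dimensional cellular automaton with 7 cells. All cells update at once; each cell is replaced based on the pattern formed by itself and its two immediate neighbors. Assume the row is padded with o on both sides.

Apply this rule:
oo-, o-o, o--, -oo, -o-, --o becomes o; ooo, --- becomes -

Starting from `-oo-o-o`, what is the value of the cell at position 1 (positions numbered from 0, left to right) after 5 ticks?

o

tick 1: ooooooo
tick 2: -------
tick 3: o-----o
tick 4: oo---oo
tick 5: -oo-oo-
position 1 holds o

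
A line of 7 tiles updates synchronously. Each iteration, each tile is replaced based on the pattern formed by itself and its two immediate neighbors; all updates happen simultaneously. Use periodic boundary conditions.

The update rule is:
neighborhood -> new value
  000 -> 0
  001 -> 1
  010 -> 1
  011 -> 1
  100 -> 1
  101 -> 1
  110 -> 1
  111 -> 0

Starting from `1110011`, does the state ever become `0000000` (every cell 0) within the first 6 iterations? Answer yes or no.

iteration 1: 0011110
iteration 2: 0110011
iteration 3: 1111111
iteration 4: 0000000
all cells are 0 at iteration 4

yes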